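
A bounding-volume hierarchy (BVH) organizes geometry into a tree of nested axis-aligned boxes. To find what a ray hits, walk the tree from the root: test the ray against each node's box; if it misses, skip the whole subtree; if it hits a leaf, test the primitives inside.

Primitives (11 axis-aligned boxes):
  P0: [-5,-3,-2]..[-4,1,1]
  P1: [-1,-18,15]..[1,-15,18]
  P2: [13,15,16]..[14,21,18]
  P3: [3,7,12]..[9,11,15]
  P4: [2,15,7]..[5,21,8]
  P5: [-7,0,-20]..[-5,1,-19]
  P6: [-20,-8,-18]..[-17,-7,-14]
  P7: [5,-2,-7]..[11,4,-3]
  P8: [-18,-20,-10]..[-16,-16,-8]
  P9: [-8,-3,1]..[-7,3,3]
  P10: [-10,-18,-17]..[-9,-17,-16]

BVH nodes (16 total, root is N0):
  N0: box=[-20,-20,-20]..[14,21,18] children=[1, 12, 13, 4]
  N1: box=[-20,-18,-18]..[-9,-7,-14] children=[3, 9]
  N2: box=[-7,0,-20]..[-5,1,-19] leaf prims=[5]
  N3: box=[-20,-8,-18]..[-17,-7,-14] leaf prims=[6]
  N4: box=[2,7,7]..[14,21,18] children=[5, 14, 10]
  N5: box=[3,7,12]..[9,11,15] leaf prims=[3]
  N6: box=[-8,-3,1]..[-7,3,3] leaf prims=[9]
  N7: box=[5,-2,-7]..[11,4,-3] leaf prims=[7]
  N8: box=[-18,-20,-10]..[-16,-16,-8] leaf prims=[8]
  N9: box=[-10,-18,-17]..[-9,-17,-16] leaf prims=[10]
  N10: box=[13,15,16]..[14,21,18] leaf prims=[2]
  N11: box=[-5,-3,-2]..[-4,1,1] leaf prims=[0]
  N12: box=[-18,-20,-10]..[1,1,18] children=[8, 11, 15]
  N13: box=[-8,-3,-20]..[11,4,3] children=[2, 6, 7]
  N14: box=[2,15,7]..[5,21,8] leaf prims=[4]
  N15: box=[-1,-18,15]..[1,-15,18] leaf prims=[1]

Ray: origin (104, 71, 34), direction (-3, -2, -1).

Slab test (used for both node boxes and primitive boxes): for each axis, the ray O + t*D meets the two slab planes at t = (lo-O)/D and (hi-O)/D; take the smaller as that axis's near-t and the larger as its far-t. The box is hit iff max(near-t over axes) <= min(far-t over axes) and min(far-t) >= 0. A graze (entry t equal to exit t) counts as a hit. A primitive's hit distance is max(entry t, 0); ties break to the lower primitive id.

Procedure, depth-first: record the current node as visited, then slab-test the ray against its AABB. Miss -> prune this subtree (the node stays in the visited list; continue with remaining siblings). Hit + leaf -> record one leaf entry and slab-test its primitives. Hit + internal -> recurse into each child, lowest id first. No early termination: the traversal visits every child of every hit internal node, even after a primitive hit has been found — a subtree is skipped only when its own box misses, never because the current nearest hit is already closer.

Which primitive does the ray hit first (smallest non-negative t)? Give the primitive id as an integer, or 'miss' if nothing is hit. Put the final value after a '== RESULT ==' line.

Walk:
N0 x:[30,124/3] y:[25,91/2] z:[16,54] -> hit [30,124/3], descend [1, 4, 12, 13]
  N1 x:[113/3,124/3] y:[39,89/2] z:[48,52] -> miss, prune
  N4 x:[30,34] y:[25,32] z:[16,27] -> miss, prune
  N12 x:[103/3,122/3] y:[35,91/2] z:[16,44] -> hit [35,122/3], descend [8, 11, 15]
    N8 x:[40,122/3] y:[87/2,91/2] z:[42,44] -> miss, prune
    N11 x:[36,109/3] y:[35,37] z:[33,36] -> hit [36,36] leaf, test {P0@t=36}
    N15 x:[103/3,35] y:[43,89/2] z:[16,19] -> miss, prune
  N13 x:[31,112/3] y:[67/2,37] z:[31,54] -> hit [67/2,37], descend [2, 6, 7]
    N2 x:[109/3,37] y:[35,71/2] z:[53,54] -> miss, prune
    N6 x:[37,112/3] y:[34,37] z:[31,33] -> miss, prune
    N7 x:[31,33] y:[67/2,73/2] z:[37,41] -> miss, prune

11 AABB tests over nodes [0, 1, 4, 12, 8, 11, 15, 13, 2, 6, 7]; 1 leaf entered; closest P0.

== RESULT ==
0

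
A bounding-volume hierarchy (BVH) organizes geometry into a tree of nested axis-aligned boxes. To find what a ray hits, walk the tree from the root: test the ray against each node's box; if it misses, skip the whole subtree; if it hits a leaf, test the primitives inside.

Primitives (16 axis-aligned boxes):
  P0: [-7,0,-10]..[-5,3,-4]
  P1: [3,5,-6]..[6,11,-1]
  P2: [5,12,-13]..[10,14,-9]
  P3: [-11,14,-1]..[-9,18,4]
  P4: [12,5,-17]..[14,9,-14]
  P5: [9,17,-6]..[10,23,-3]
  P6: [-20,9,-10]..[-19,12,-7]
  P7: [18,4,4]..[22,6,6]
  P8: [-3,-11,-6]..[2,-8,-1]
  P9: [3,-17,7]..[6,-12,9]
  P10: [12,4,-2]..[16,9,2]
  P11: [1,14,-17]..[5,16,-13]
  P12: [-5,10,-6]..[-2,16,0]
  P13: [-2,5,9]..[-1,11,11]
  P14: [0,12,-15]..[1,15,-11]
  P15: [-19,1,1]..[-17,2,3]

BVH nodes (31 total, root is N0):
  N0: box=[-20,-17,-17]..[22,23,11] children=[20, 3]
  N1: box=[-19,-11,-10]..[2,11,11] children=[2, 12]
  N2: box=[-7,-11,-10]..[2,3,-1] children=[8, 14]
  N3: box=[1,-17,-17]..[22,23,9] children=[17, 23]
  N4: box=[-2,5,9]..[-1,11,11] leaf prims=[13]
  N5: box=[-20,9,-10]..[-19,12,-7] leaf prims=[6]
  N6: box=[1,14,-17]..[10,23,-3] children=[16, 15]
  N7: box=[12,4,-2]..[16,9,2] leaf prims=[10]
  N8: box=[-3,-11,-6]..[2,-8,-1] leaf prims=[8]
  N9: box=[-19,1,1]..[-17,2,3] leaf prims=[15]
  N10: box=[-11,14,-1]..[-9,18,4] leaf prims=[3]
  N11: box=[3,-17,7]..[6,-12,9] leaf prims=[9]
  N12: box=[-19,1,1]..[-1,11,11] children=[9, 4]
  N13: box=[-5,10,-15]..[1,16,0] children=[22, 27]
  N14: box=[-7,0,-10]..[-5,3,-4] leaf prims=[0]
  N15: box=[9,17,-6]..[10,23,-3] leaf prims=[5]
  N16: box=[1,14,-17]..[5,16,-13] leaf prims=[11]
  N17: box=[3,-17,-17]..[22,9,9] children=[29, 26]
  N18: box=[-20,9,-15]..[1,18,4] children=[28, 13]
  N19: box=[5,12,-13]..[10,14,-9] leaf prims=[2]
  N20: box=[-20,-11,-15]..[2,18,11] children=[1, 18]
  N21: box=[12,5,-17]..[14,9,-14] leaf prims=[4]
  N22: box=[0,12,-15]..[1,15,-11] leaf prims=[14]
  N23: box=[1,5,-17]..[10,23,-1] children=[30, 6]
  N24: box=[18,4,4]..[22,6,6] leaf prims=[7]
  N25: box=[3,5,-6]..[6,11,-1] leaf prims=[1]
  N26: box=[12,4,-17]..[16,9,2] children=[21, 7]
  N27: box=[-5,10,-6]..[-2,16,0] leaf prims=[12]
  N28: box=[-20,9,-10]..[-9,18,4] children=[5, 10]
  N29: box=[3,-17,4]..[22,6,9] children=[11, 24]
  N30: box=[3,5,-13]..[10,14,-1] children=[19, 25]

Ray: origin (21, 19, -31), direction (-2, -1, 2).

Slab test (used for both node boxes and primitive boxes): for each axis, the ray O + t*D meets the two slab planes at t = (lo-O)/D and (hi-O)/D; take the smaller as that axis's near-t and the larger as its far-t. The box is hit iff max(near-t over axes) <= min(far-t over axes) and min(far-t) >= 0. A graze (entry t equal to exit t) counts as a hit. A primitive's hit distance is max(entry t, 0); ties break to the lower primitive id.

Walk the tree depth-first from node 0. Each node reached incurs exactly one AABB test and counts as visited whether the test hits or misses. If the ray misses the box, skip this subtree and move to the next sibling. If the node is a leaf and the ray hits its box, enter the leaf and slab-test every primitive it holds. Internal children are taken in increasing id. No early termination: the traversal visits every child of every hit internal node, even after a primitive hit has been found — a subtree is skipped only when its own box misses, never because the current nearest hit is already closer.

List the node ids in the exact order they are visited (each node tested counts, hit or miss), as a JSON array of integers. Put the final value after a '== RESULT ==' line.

Traverse from the root:
N0 x:[-1/2,41/2] y:[-4,36] z:[7,21] -> hit [7,41/2], descend [3, 20]
  N3 x:[-1/2,10] y:[-4,36] z:[7,20] -> hit [7,10], descend [17, 23]
    N17 x:[-1/2,9] y:[10,36] z:[7,20] -> miss, prune
    N23 x:[11/2,10] y:[-4,14] z:[7,15] -> hit [7,10], descend [6, 30]
      N6 x:[11/2,10] y:[-4,5] z:[7,14] -> miss, prune
      N30 x:[11/2,9] y:[5,14] z:[9,15] -> hit [9,9], descend [19, 25]
        N19 x:[11/2,8] y:[5,7] z:[9,11] -> miss, prune
        N25 x:[15/2,9] y:[8,14] z:[25/2,15] -> miss, prune
  N20 x:[19/2,41/2] y:[1,30] z:[8,21] -> hit [19/2,41/2], descend [1, 18]
    N1 x:[19/2,20] y:[8,30] z:[21/2,21] -> hit [21/2,20], descend [2, 12]
      N2 x:[19/2,14] y:[16,30] z:[21/2,15] -> miss, prune
      N12 x:[11,20] y:[8,18] z:[16,21] -> hit [16,18], descend [4, 9]
        N4 x:[11,23/2] y:[8,14] z:[20,21] -> miss, prune
        N9 x:[19,20] y:[17,18] z:[16,17] -> miss, prune
    N18 x:[10,41/2] y:[1,10] z:[8,35/2] -> hit [10,10], descend [13, 28]
      N13 x:[10,13] y:[3,9] z:[8,31/2] -> miss, prune
      N28 x:[15,41/2] y:[1,10] z:[21/2,35/2] -> miss, prune

order=[0, 3, 17, 23, 6, 30, 19, 25, 20, 1, 2, 12, 4, 9, 18, 13, 28]  |boxes|=17  |leaves|=0  hit=miss

== RESULT ==
[0, 3, 17, 23, 6, 30, 19, 25, 20, 1, 2, 12, 4, 9, 18, 13, 28]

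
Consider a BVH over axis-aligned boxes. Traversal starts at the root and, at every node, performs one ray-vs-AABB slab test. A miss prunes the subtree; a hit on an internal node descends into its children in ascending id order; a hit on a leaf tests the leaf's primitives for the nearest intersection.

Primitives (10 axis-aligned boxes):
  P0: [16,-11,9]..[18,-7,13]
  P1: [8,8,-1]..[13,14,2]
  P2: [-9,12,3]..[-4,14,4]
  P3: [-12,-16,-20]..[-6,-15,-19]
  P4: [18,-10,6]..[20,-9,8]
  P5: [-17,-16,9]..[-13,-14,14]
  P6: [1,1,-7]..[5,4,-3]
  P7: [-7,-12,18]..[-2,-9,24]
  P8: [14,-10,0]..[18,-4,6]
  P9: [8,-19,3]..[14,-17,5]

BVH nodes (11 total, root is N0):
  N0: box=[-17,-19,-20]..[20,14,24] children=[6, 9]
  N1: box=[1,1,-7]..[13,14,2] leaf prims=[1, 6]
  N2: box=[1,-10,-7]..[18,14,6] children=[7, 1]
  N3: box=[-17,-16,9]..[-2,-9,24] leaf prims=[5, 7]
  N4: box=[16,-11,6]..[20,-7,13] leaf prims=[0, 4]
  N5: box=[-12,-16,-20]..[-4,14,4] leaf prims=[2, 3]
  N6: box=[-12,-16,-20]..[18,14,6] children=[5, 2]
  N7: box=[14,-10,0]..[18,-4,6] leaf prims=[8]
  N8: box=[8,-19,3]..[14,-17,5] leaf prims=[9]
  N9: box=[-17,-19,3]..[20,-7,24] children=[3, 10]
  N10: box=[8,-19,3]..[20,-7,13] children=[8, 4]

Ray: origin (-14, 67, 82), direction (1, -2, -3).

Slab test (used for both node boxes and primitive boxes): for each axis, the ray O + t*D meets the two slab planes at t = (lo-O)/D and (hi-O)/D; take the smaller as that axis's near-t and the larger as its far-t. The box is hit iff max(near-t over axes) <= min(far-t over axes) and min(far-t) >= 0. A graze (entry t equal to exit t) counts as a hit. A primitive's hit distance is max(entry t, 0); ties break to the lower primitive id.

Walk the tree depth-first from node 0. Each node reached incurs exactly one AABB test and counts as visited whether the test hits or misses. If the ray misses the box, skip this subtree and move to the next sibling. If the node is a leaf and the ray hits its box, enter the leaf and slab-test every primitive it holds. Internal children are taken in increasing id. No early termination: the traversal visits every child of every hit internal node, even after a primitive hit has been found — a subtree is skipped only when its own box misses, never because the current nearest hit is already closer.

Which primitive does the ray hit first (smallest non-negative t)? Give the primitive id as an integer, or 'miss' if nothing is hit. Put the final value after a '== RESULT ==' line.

Trace the traversal:
N0 x:[-3,34] y:[53/2,43] z:[58/3,34] -> hit [53/2,34], descend [6, 9]
  N6 x:[2,32] y:[53/2,83/2] z:[76/3,34] -> hit [53/2,32], descend [2, 5]
    N2 x:[15,32] y:[53/2,77/2] z:[76/3,89/3] -> hit [53/2,89/3], descend [1, 7]
      N1 x:[15,27] y:[53/2,33] z:[80/3,89/3] -> hit [80/3,27] leaf, test {P1@t=80/3, P6(miss)}
      N7 x:[28,32] y:[71/2,77/2] z:[76/3,82/3] -> miss, prune
    N5 x:[2,10] y:[53/2,83/2] z:[26,34] -> miss, prune
  N9 x:[-3,34] y:[37,43] z:[58/3,79/3] -> miss, prune

Summary -> nodes [0, 6, 2, 1, 7, 5, 9]; box-tests=7; leaf-entries=1; first=P1

== RESULT ==
1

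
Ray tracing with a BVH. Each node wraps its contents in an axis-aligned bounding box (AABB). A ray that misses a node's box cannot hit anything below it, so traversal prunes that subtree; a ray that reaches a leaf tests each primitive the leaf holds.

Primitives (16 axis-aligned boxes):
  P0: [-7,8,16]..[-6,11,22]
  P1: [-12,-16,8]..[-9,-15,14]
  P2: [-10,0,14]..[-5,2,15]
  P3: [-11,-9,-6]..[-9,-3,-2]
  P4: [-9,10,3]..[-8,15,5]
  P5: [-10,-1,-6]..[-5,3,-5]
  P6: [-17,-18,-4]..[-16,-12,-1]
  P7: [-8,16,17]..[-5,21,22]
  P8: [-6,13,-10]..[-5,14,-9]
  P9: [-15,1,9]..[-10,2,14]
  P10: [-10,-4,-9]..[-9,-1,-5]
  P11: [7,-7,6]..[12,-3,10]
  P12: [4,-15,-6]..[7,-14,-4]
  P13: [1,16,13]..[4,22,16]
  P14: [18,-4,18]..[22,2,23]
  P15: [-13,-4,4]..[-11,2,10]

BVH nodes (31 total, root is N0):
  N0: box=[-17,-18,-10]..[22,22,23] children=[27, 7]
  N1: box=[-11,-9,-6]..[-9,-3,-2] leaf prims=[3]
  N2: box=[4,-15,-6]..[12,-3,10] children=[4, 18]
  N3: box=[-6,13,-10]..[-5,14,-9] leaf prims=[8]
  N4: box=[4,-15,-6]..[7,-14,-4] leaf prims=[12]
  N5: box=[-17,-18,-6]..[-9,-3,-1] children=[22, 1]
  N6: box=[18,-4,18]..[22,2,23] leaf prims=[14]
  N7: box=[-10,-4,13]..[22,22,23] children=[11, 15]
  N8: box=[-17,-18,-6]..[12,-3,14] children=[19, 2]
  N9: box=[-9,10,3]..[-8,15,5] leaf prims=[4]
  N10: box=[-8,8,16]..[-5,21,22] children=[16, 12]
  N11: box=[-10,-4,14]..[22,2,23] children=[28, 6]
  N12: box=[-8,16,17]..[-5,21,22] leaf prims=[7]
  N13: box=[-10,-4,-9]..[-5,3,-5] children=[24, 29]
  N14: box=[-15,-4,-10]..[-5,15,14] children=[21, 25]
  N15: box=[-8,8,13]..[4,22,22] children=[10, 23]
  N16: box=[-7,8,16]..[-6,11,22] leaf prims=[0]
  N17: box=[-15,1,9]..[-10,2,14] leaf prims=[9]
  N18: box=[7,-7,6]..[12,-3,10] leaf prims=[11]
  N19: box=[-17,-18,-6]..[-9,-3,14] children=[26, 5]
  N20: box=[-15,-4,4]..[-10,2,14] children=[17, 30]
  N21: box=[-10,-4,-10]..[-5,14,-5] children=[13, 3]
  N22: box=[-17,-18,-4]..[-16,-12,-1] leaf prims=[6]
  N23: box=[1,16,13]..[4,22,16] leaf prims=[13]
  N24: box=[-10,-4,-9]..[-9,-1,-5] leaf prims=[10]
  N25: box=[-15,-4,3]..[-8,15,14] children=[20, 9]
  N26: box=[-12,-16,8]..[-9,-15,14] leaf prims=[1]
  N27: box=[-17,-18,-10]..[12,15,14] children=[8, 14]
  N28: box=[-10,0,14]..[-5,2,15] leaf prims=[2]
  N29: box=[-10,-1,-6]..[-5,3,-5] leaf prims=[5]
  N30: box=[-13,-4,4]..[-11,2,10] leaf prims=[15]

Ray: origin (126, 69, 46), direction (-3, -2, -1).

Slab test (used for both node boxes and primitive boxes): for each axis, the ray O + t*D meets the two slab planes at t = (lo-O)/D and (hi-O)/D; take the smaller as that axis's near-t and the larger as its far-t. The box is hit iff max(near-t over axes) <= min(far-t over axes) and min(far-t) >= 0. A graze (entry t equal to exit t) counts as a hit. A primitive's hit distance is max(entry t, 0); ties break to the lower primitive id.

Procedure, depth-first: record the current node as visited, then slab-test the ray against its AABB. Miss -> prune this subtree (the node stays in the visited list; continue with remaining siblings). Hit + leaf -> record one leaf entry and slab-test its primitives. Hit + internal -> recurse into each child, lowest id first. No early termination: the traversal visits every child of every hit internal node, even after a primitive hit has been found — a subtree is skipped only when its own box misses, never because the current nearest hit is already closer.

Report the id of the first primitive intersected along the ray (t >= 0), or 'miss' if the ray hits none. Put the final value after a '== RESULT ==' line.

Walk:
N0 x:[104/3,143/3] y:[47/2,87/2] z:[23,56] -> hit [104/3,87/2], descend [7, 27]
  N7 x:[104/3,136/3] y:[47/2,73/2] z:[23,33] -> miss, prune
  N27 x:[38,143/3] y:[27,87/2] z:[32,56] -> hit [38,87/2], descend [8, 14]
    N8 x:[38,143/3] y:[36,87/2] z:[32,52] -> hit [38,87/2], descend [2, 19]
      N2 x:[38,122/3] y:[36,42] z:[36,52] -> hit [38,122/3], descend [4, 18]
        N4 x:[119/3,122/3] y:[83/2,42] z:[50,52] -> miss, prune
        N18 x:[38,119/3] y:[36,38] z:[36,40] -> hit [38,38] leaf, test {P11@t=38}
      N19 x:[45,143/3] y:[36,87/2] z:[32,52] -> miss, prune
    N14 x:[131/3,47] y:[27,73/2] z:[32,56] -> miss, prune

Visited [0, 7, 27, 8, 2, 4, 18, 19, 14]. Tests: 9 box, 1 leaf. Nearest: P11.

== RESULT ==
11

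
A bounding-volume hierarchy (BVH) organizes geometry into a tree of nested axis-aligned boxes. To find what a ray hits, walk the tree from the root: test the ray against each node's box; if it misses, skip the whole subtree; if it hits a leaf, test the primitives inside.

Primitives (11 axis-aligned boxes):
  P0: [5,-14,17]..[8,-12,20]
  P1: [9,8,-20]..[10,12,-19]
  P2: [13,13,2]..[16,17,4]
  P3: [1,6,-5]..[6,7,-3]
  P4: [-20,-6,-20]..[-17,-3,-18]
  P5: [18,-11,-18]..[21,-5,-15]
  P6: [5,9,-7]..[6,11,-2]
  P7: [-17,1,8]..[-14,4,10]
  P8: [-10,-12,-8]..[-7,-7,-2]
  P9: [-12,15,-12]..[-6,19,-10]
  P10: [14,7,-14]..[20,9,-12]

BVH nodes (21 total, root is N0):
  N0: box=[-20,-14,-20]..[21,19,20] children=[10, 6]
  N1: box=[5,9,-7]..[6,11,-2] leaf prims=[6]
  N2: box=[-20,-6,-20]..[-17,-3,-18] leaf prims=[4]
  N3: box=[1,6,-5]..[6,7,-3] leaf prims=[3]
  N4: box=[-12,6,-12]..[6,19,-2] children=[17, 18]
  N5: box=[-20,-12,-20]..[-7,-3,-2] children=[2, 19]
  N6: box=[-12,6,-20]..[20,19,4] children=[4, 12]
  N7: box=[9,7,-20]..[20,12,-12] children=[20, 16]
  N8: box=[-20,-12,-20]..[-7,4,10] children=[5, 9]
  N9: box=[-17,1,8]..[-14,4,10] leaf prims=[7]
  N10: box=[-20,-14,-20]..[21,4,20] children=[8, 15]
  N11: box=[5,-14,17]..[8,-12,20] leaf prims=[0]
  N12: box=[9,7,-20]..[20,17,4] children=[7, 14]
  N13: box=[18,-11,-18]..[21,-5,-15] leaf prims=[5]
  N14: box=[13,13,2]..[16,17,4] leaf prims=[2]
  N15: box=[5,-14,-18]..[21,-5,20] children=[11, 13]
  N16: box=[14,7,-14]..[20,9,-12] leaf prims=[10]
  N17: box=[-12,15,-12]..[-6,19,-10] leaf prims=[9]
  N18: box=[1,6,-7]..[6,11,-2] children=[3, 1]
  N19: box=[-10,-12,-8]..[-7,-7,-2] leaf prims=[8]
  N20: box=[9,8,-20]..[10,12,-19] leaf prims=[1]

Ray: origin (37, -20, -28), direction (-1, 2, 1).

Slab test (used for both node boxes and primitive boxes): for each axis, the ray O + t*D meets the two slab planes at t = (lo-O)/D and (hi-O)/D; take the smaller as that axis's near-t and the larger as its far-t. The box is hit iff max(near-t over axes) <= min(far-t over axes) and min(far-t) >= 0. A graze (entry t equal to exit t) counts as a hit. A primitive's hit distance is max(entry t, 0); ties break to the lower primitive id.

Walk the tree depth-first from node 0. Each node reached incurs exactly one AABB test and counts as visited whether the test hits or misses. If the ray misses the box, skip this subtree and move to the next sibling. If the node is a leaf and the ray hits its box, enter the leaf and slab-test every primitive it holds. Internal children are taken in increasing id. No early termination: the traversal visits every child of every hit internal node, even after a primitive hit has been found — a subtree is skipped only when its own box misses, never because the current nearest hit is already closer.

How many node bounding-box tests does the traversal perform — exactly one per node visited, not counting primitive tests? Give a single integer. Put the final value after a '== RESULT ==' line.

Walk:
N0 x:[16,57] y:[3,39/2] z:[8,48] -> hit [16,39/2], descend [6, 10]
  N6 x:[17,49] y:[13,39/2] z:[8,32] -> hit [17,39/2], descend [4, 12]
    N4 x:[31,49] y:[13,39/2] z:[16,26] -> miss, prune
    N12 x:[17,28] y:[27/2,37/2] z:[8,32] -> hit [17,37/2], descend [7, 14]
      N7 x:[17,28] y:[27/2,16] z:[8,16] -> miss, prune
      N14 x:[21,24] y:[33/2,37/2] z:[30,32] -> miss, prune
  N10 x:[16,57] y:[3,12] z:[8,48] -> miss, prune

Visited [0, 6, 4, 12, 7, 14, 10]. Tests: 7 box, 0 leaf. Nearest: miss.

== RESULT ==
7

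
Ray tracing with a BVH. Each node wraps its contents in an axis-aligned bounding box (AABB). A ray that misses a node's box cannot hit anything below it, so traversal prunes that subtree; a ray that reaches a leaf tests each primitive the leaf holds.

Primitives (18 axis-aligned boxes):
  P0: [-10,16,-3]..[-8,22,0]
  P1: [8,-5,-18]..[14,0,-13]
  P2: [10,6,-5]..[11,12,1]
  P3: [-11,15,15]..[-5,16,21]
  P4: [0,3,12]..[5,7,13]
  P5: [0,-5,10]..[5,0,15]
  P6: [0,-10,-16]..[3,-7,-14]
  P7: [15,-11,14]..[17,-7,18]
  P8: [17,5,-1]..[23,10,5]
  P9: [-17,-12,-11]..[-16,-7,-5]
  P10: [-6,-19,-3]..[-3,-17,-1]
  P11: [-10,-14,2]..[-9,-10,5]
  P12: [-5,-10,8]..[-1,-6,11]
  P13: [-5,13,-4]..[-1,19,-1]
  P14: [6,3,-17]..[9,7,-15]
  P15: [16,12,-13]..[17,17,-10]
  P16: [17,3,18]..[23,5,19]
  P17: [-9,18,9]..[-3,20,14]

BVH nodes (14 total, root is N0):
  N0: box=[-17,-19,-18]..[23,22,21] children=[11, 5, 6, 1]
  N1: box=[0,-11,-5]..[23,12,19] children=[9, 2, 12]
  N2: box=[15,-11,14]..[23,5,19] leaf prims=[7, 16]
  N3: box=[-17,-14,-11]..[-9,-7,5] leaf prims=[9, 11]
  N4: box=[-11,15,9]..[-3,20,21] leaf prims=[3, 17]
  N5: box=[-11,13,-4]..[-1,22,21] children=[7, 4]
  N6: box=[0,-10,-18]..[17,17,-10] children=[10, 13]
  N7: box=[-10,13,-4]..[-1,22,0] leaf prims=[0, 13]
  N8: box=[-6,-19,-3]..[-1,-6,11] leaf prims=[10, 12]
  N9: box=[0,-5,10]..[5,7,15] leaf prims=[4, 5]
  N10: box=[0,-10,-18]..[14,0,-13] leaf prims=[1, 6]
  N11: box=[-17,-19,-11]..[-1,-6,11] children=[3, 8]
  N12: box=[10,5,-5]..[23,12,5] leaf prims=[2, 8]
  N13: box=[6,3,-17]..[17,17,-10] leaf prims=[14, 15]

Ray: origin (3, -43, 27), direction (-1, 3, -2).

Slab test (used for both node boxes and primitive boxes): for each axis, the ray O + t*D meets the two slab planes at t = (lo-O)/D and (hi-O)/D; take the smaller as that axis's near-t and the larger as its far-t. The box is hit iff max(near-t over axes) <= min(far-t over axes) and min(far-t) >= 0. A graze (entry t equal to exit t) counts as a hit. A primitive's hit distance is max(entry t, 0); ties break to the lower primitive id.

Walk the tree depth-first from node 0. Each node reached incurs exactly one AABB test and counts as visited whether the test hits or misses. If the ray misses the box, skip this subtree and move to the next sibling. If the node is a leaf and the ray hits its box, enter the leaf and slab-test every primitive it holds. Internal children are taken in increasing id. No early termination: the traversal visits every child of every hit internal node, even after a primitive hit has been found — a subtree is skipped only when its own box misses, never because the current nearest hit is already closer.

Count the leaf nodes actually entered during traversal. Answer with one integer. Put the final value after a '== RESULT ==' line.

Walk:
N0 x:[-20,20] y:[8,65/3] z:[3,45/2] -> hit [8,20], descend [1, 5, 6, 11]
  N1 x:[-20,3] y:[32/3,55/3] z:[4,16] -> miss, prune
  N5 x:[4,14] y:[56/3,65/3] z:[3,31/2] -> miss, prune
  N6 x:[-14,3] y:[11,20] z:[37/2,45/2] -> miss, prune
  N11 x:[4,20] y:[8,37/3] z:[8,19] -> hit [8,37/3], descend [3, 8]
    N3 x:[12,20] y:[29/3,12] z:[11,19] -> hit [12,12] leaf, test {P9(miss), P11(miss)}
    N8 x:[4,9] y:[8,37/3] z:[8,15] -> hit [8,9] leaf, test {P10(miss), P12(miss)}

Visited [0, 1, 5, 6, 11, 3, 8]. Tests: 7 box, 2 leaf. Nearest: miss.

== RESULT ==
2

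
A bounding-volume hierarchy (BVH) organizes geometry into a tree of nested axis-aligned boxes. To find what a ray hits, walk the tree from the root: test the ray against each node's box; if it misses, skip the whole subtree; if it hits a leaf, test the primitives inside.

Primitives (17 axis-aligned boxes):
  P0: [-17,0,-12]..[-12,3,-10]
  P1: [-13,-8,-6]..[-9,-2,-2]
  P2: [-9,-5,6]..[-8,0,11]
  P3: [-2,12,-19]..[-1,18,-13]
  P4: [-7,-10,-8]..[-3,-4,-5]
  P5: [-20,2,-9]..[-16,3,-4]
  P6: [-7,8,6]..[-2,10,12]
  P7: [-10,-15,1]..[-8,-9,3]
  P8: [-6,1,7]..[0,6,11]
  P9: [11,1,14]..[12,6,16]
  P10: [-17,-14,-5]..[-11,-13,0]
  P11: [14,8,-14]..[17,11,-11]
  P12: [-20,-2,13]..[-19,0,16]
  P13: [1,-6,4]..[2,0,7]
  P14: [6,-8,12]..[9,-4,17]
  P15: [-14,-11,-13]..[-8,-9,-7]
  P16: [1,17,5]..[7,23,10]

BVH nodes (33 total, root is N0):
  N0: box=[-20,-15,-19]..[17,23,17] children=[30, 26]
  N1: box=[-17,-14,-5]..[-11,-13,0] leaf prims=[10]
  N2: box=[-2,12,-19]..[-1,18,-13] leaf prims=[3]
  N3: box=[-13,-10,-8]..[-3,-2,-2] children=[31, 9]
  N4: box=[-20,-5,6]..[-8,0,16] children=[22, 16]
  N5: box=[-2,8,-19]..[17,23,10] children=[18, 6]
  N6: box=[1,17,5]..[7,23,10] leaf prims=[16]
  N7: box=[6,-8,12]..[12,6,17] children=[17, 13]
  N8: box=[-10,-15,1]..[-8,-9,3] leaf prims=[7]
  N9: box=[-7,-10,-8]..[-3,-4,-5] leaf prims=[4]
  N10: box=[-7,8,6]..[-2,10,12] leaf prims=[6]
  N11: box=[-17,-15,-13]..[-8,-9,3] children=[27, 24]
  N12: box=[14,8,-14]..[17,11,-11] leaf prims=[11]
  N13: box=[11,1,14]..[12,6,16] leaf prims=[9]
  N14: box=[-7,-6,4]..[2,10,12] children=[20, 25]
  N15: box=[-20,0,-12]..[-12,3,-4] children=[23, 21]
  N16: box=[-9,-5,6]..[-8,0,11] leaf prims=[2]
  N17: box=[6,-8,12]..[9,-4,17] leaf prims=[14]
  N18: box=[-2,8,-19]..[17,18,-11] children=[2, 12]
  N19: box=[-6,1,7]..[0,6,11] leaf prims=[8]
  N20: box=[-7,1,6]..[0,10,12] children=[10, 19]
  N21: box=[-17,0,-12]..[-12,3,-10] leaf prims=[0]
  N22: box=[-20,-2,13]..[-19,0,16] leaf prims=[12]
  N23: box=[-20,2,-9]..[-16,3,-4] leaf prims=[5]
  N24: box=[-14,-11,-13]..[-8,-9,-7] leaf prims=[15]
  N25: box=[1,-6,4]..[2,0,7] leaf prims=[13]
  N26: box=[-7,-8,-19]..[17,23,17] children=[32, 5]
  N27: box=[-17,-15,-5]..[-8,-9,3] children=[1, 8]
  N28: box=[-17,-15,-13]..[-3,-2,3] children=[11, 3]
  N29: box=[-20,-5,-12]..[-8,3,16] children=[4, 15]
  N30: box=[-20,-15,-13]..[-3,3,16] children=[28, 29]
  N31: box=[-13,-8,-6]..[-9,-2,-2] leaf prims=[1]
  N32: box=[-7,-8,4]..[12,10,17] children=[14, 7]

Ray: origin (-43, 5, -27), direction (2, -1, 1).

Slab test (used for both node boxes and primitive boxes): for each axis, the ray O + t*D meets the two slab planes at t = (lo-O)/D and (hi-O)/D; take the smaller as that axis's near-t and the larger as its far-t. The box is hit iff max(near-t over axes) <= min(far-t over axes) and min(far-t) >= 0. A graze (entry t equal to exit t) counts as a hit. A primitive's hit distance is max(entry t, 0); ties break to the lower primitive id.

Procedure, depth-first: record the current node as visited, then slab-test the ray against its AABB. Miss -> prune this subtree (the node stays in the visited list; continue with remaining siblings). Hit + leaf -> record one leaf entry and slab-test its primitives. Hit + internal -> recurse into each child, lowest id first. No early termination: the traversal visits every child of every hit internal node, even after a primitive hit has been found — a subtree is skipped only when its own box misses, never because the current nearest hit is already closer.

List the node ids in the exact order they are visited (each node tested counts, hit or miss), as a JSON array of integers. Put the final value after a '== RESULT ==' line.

Traverse from the root:
N0 x:[23/2,30] y:[-18,20] z:[8,44] -> hit [23/2,20], descend [26, 30]
  N26 x:[18,30] y:[-18,13] z:[8,44] -> miss, prune
  N30 x:[23/2,20] y:[2,20] z:[14,43] -> hit [14,20], descend [28, 29]
    N28 x:[13,20] y:[7,20] z:[14,30] -> hit [14,20], descend [3, 11]
      N3 x:[15,20] y:[7,15] z:[19,25] -> miss, prune
      N11 x:[13,35/2] y:[14,20] z:[14,30] -> hit [14,35/2], descend [24, 27]
        N24 x:[29/2,35/2] y:[14,16] z:[14,20] -> hit [29/2,16] leaf, test {P15@t=29/2}
        N27 x:[13,35/2] y:[14,20] z:[22,30] -> miss, prune
    N29 x:[23/2,35/2] y:[2,10] z:[15,43] -> miss, prune

order=[0, 26, 30, 28, 3, 11, 24, 27, 29]  |boxes|=9  |leaves|=1  hit=P15

== RESULT ==
[0, 26, 30, 28, 3, 11, 24, 27, 29]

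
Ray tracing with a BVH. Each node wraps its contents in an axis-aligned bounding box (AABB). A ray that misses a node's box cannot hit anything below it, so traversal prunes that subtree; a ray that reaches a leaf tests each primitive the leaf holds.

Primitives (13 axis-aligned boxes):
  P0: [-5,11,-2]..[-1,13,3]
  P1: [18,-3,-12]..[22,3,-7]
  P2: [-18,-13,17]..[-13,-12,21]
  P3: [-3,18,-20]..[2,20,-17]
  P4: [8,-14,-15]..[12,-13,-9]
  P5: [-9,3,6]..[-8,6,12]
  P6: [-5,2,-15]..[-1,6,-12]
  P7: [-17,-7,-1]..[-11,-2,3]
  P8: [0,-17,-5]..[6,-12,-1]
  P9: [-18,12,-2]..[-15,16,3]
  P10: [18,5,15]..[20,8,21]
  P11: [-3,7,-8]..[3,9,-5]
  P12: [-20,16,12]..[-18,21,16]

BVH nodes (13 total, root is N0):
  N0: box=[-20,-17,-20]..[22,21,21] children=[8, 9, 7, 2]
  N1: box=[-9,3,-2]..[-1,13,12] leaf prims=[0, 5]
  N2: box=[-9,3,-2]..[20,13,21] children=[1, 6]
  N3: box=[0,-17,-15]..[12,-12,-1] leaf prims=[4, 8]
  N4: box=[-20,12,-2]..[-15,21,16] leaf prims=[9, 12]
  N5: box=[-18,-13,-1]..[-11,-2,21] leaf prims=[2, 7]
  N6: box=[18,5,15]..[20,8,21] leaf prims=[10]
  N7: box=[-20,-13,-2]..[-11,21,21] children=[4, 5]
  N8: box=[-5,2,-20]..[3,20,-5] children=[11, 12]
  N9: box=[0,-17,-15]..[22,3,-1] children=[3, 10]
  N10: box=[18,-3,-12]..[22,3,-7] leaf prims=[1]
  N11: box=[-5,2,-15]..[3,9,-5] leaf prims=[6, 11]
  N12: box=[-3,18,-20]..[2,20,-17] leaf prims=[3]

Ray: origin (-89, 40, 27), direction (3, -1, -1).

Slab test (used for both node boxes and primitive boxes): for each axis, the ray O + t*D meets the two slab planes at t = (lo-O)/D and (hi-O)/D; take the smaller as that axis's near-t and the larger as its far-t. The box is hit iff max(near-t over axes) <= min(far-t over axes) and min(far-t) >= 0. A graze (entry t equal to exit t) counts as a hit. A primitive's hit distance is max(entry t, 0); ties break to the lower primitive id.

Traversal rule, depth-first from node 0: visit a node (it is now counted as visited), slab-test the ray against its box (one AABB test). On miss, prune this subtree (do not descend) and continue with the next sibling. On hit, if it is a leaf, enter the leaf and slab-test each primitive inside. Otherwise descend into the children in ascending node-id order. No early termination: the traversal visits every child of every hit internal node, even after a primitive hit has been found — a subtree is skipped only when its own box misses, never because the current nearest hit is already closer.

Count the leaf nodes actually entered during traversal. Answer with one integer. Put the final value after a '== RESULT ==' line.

Walk:
N0 x:[23,37] y:[19,57] z:[6,47] -> hit [23,37], descend [2, 7, 8, 9]
  N2 x:[80/3,109/3] y:[27,37] z:[6,29] -> hit [27,29], descend [1, 6]
    N1 x:[80/3,88/3] y:[27,37] z:[15,29] -> hit [27,29] leaf, test {P0@t=28, P5(miss)}
    N6 x:[107/3,109/3] y:[32,35] z:[6,12] -> miss, prune
  N7 x:[23,26] y:[19,53] z:[6,29] -> hit [23,26], descend [4, 5]
    N4 x:[23,74/3] y:[19,28] z:[11,29] -> hit [23,74/3] leaf, test {P9@t=24, P12(miss)}
    N5 x:[71/3,26] y:[42,53] z:[6,28] -> miss, prune
  N8 x:[28,92/3] y:[20,38] z:[32,47] -> miss, prune
  N9 x:[89/3,37] y:[37,57] z:[28,42] -> hit [37,37], descend [3, 10]
    N3 x:[89/3,101/3] y:[52,57] z:[28,42] -> miss, prune
    N10 x:[107/3,37] y:[37,43] z:[34,39] -> hit [37,37] leaf, test {P1@t=37}

11 AABB tests over nodes [0, 2, 1, 6, 7, 4, 5, 8, 9, 3, 10]; 3 leaves entered; closest P9.

== RESULT ==
3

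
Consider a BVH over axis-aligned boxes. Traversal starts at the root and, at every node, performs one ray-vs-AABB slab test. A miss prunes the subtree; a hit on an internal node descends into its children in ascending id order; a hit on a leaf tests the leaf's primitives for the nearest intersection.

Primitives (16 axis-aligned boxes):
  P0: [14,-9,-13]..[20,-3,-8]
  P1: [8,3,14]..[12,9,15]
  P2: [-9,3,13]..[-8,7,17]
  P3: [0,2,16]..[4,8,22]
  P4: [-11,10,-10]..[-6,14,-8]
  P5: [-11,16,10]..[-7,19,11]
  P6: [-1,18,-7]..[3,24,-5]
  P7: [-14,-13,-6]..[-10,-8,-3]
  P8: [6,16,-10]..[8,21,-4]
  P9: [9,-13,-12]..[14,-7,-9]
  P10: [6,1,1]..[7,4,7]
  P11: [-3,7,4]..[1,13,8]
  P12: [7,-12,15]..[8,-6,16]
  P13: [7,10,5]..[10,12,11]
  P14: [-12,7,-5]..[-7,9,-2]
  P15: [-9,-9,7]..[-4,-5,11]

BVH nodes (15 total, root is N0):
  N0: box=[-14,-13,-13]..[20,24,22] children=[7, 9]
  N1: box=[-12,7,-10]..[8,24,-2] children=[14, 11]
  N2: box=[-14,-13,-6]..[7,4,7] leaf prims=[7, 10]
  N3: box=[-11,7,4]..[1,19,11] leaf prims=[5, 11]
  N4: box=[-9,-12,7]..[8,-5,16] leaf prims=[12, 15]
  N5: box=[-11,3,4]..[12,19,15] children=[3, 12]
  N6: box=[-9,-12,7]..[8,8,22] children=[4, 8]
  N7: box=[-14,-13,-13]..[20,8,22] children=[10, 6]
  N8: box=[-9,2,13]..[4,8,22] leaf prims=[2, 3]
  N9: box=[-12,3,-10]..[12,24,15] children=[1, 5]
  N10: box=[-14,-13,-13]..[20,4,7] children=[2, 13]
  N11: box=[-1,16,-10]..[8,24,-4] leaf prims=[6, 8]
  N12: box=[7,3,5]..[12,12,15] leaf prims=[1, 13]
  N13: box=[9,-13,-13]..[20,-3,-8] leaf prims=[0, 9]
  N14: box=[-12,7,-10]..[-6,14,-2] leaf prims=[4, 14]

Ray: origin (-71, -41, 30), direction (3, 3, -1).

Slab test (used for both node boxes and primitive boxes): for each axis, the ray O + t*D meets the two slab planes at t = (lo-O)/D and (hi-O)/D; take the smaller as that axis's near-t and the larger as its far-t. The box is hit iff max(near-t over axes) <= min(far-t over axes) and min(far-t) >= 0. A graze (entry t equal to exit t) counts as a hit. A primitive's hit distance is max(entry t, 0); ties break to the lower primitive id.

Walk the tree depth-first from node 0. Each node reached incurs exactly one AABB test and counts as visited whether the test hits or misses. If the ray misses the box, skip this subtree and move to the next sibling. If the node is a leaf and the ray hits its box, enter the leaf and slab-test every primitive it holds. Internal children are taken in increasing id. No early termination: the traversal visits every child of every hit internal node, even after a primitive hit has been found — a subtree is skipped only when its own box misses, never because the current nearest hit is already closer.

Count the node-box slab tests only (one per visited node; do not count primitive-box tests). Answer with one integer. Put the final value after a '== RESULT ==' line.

Trace the traversal:
N0 x:[19,91/3] y:[28/3,65/3] z:[8,43] -> hit [19,65/3], descend [7, 9]
  N7 x:[19,91/3] y:[28/3,49/3] z:[8,43] -> miss, prune
  N9 x:[59/3,83/3] y:[44/3,65/3] z:[15,40] -> hit [59/3,65/3], descend [1, 5]
    N1 x:[59/3,79/3] y:[16,65/3] z:[32,40] -> miss, prune
    N5 x:[20,83/3] y:[44/3,20] z:[15,26] -> hit [20,20], descend [3, 12]
      N3 x:[20,24] y:[16,20] z:[19,26] -> hit [20,20] leaf, test {P5@t=20, P11(miss)}
      N12 x:[26,83/3] y:[44/3,53/3] z:[15,25] -> miss, prune

order=[0, 7, 9, 1, 5, 3, 12]  |boxes|=7  |leaves|=1  hit=P5

== RESULT ==
7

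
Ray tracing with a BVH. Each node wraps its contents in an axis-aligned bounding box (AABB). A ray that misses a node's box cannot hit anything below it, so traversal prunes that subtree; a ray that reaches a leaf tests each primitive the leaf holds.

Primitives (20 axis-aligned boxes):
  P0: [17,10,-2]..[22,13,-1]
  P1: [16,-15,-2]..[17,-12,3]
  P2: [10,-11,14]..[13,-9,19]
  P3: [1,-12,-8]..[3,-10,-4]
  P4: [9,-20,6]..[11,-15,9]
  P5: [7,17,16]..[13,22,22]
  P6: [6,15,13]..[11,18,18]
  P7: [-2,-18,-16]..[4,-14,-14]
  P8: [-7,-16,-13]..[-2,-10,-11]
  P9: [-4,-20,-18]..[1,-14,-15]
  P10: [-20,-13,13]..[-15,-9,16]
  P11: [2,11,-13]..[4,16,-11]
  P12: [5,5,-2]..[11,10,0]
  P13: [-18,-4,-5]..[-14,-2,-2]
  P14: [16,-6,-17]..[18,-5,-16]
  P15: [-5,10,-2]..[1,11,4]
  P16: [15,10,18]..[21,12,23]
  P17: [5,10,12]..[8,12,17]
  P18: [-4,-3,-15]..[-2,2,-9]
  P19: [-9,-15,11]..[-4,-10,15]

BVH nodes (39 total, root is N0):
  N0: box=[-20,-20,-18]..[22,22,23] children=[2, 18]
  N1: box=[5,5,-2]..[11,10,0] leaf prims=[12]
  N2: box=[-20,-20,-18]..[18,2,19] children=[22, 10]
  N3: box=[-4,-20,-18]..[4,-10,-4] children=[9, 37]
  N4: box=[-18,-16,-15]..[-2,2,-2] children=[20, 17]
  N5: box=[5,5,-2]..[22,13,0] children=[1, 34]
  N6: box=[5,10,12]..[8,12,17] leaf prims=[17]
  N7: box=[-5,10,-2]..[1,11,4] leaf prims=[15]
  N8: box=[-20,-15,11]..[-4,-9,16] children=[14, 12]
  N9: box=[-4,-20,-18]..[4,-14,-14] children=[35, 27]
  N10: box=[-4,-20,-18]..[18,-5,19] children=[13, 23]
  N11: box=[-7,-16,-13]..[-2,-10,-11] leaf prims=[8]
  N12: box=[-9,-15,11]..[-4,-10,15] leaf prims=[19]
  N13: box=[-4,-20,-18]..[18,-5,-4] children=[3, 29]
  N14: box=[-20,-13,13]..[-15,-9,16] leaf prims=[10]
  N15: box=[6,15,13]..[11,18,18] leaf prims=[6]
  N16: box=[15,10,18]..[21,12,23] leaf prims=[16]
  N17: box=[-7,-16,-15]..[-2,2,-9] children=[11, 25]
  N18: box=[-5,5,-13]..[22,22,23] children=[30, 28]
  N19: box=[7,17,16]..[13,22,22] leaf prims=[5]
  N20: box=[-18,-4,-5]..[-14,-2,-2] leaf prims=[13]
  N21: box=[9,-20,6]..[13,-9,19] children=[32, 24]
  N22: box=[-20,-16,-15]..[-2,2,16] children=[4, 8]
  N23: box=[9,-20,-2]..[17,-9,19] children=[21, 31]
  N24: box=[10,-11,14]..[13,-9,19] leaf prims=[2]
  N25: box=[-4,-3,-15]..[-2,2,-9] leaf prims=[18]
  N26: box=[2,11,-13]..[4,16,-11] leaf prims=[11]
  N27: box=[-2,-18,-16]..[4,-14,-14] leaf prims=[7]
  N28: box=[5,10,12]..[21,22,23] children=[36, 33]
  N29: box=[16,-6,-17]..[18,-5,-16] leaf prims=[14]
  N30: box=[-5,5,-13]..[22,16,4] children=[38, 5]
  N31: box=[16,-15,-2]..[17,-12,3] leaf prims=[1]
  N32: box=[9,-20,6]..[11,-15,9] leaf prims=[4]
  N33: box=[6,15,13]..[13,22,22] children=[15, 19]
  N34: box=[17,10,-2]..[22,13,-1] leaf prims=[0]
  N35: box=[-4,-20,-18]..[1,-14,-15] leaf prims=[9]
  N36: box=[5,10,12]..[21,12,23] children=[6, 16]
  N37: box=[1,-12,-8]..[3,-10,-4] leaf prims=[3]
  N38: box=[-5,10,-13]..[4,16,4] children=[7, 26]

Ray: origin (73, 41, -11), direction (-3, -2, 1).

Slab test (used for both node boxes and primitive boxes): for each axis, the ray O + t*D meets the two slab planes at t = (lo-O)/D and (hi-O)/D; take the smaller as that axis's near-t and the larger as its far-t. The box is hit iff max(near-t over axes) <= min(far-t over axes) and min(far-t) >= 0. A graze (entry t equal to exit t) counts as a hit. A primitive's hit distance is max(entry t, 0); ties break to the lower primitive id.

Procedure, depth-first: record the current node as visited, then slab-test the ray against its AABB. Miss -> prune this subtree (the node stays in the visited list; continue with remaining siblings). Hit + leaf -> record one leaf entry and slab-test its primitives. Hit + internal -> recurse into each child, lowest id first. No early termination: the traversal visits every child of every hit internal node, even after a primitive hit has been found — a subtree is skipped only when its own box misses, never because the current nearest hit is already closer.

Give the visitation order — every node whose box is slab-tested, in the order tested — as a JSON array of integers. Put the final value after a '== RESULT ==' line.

Traverse from the root:
N0 x:[17,31] y:[19/2,61/2] z:[-7,34] -> hit [17,61/2], descend [2, 18]
  N2 x:[55/3,31] y:[39/2,61/2] z:[-7,30] -> hit [39/2,30], descend [10, 22]
    N10 x:[55/3,77/3] y:[23,61/2] z:[-7,30] -> hit [23,77/3], descend [13, 23]
      N13 x:[55/3,77/3] y:[23,61/2] z:[-7,7] -> miss, prune
      N23 x:[56/3,64/3] y:[25,61/2] z:[9,30] -> miss, prune
    N22 x:[25,31] y:[39/2,57/2] z:[-4,27] -> hit [25,27], descend [4, 8]
      N4 x:[25,91/3] y:[39/2,57/2] z:[-4,9] -> miss, prune
      N8 x:[77/3,31] y:[25,28] z:[22,27] -> hit [77/3,27], descend [12, 14]
        N12 x:[77/3,82/3] y:[51/2,28] z:[22,26] -> hit [77/3,26] leaf, test {P19@t=77/3}
        N14 x:[88/3,31] y:[25,27] z:[24,27] -> miss, prune
  N18 x:[17,26] y:[19/2,18] z:[-2,34] -> hit [17,18], descend [28, 30]
    N28 x:[52/3,68/3] y:[19/2,31/2] z:[23,34] -> miss, prune
    N30 x:[17,26] y:[25/2,18] z:[-2,15] -> miss, prune

order=[0, 2, 10, 13, 23, 22, 4, 8, 12, 14, 18, 28, 30]  |boxes|=13  |leaves|=1  hit=P19

== RESULT ==
[0, 2, 10, 13, 23, 22, 4, 8, 12, 14, 18, 28, 30]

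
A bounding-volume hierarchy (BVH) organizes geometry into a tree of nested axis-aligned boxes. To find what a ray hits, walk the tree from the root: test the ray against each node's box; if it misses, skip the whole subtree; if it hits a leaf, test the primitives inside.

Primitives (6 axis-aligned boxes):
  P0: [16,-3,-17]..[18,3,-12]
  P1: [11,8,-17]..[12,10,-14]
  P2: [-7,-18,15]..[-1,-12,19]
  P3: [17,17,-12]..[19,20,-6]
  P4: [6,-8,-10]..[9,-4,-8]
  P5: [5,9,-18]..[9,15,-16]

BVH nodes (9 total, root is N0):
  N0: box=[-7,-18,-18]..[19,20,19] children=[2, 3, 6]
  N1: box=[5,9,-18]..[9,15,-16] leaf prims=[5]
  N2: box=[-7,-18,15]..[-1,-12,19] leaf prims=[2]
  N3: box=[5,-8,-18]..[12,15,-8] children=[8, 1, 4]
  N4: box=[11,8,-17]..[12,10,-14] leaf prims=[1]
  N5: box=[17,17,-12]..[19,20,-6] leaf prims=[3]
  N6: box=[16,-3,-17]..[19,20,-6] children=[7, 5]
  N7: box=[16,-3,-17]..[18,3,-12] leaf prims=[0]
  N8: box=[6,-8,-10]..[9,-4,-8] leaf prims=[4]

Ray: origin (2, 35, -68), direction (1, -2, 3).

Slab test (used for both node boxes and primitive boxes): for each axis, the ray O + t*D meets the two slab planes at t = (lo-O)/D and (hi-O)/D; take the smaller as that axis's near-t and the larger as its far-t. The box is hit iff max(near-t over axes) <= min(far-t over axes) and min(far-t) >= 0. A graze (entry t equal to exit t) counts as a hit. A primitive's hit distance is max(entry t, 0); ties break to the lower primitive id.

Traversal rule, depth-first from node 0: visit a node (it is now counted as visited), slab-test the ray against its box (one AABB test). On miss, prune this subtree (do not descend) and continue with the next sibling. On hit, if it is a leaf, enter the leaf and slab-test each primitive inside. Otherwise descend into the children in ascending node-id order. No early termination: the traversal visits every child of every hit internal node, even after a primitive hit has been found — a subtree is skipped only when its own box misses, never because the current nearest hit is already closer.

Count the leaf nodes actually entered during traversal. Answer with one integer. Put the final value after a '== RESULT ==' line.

Traverse from the root:
N0 x:[-9,17] y:[15/2,53/2] z:[50/3,29] -> hit [50/3,17], descend [2, 3, 6]
  N2 x:[-9,-3] y:[47/2,53/2] z:[83/3,29] -> miss, prune
  N3 x:[3,10] y:[10,43/2] z:[50/3,20] -> miss, prune
  N6 x:[14,17] y:[15/2,19] z:[17,62/3] -> hit [17,17], descend [5, 7]
    N5 x:[15,17] y:[15/2,9] z:[56/3,62/3] -> miss, prune
    N7 x:[14,16] y:[16,19] z:[17,56/3] -> miss, prune

6 AABB tests over nodes [0, 2, 3, 6, 5, 7]; 0 leaves entered; closest miss.

== RESULT ==
0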